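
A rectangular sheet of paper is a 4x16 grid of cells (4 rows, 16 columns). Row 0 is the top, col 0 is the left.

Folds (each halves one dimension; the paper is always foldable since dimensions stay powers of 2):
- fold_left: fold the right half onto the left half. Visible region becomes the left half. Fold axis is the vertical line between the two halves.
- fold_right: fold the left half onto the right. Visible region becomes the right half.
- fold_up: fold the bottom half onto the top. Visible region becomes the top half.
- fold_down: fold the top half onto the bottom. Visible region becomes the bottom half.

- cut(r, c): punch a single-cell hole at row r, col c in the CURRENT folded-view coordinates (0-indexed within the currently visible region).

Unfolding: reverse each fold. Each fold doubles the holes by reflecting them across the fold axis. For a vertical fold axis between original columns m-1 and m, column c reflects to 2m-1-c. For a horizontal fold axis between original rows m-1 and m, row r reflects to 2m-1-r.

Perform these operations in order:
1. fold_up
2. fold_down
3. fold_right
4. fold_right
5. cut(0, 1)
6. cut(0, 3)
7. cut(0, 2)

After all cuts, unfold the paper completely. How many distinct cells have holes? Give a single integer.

Answer: 48

Derivation:
Op 1 fold_up: fold axis h@2; visible region now rows[0,2) x cols[0,16) = 2x16
Op 2 fold_down: fold axis h@1; visible region now rows[1,2) x cols[0,16) = 1x16
Op 3 fold_right: fold axis v@8; visible region now rows[1,2) x cols[8,16) = 1x8
Op 4 fold_right: fold axis v@12; visible region now rows[1,2) x cols[12,16) = 1x4
Op 5 cut(0, 1): punch at orig (1,13); cuts so far [(1, 13)]; region rows[1,2) x cols[12,16) = 1x4
Op 6 cut(0, 3): punch at orig (1,15); cuts so far [(1, 13), (1, 15)]; region rows[1,2) x cols[12,16) = 1x4
Op 7 cut(0, 2): punch at orig (1,14); cuts so far [(1, 13), (1, 14), (1, 15)]; region rows[1,2) x cols[12,16) = 1x4
Unfold 1 (reflect across v@12): 6 holes -> [(1, 8), (1, 9), (1, 10), (1, 13), (1, 14), (1, 15)]
Unfold 2 (reflect across v@8): 12 holes -> [(1, 0), (1, 1), (1, 2), (1, 5), (1, 6), (1, 7), (1, 8), (1, 9), (1, 10), (1, 13), (1, 14), (1, 15)]
Unfold 3 (reflect across h@1): 24 holes -> [(0, 0), (0, 1), (0, 2), (0, 5), (0, 6), (0, 7), (0, 8), (0, 9), (0, 10), (0, 13), (0, 14), (0, 15), (1, 0), (1, 1), (1, 2), (1, 5), (1, 6), (1, 7), (1, 8), (1, 9), (1, 10), (1, 13), (1, 14), (1, 15)]
Unfold 4 (reflect across h@2): 48 holes -> [(0, 0), (0, 1), (0, 2), (0, 5), (0, 6), (0, 7), (0, 8), (0, 9), (0, 10), (0, 13), (0, 14), (0, 15), (1, 0), (1, 1), (1, 2), (1, 5), (1, 6), (1, 7), (1, 8), (1, 9), (1, 10), (1, 13), (1, 14), (1, 15), (2, 0), (2, 1), (2, 2), (2, 5), (2, 6), (2, 7), (2, 8), (2, 9), (2, 10), (2, 13), (2, 14), (2, 15), (3, 0), (3, 1), (3, 2), (3, 5), (3, 6), (3, 7), (3, 8), (3, 9), (3, 10), (3, 13), (3, 14), (3, 15)]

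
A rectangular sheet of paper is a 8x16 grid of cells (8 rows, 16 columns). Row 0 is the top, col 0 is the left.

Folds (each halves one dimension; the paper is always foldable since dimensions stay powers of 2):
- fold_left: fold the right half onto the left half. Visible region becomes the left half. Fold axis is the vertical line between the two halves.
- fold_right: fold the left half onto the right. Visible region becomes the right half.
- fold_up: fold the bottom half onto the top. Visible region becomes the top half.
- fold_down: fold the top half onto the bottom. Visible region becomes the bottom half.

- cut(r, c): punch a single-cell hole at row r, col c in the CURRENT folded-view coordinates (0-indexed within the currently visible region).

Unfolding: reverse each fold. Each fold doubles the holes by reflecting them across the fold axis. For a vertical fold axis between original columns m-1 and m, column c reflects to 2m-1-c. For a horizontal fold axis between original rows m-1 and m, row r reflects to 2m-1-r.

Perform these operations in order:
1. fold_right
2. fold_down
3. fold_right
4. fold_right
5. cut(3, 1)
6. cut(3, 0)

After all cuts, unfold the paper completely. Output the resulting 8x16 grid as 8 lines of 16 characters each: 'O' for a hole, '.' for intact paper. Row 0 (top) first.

Answer: OOOOOOOOOOOOOOOO
................
................
................
................
................
................
OOOOOOOOOOOOOOOO

Derivation:
Op 1 fold_right: fold axis v@8; visible region now rows[0,8) x cols[8,16) = 8x8
Op 2 fold_down: fold axis h@4; visible region now rows[4,8) x cols[8,16) = 4x8
Op 3 fold_right: fold axis v@12; visible region now rows[4,8) x cols[12,16) = 4x4
Op 4 fold_right: fold axis v@14; visible region now rows[4,8) x cols[14,16) = 4x2
Op 5 cut(3, 1): punch at orig (7,15); cuts so far [(7, 15)]; region rows[4,8) x cols[14,16) = 4x2
Op 6 cut(3, 0): punch at orig (7,14); cuts so far [(7, 14), (7, 15)]; region rows[4,8) x cols[14,16) = 4x2
Unfold 1 (reflect across v@14): 4 holes -> [(7, 12), (7, 13), (7, 14), (7, 15)]
Unfold 2 (reflect across v@12): 8 holes -> [(7, 8), (7, 9), (7, 10), (7, 11), (7, 12), (7, 13), (7, 14), (7, 15)]
Unfold 3 (reflect across h@4): 16 holes -> [(0, 8), (0, 9), (0, 10), (0, 11), (0, 12), (0, 13), (0, 14), (0, 15), (7, 8), (7, 9), (7, 10), (7, 11), (7, 12), (7, 13), (7, 14), (7, 15)]
Unfold 4 (reflect across v@8): 32 holes -> [(0, 0), (0, 1), (0, 2), (0, 3), (0, 4), (0, 5), (0, 6), (0, 7), (0, 8), (0, 9), (0, 10), (0, 11), (0, 12), (0, 13), (0, 14), (0, 15), (7, 0), (7, 1), (7, 2), (7, 3), (7, 4), (7, 5), (7, 6), (7, 7), (7, 8), (7, 9), (7, 10), (7, 11), (7, 12), (7, 13), (7, 14), (7, 15)]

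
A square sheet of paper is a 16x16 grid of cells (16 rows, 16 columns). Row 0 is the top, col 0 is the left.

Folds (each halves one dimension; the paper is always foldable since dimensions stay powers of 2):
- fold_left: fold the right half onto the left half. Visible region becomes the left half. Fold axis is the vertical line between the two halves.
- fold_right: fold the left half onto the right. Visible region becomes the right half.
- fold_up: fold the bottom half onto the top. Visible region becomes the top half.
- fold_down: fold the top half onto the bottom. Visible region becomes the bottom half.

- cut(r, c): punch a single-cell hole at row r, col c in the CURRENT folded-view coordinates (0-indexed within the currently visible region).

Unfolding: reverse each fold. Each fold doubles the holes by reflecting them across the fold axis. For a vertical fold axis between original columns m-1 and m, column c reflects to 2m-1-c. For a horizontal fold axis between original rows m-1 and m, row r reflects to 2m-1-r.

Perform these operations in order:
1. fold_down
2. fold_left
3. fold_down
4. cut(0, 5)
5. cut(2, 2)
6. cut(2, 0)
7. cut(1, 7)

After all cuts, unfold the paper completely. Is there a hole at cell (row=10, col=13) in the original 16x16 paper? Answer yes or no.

Answer: no

Derivation:
Op 1 fold_down: fold axis h@8; visible region now rows[8,16) x cols[0,16) = 8x16
Op 2 fold_left: fold axis v@8; visible region now rows[8,16) x cols[0,8) = 8x8
Op 3 fold_down: fold axis h@12; visible region now rows[12,16) x cols[0,8) = 4x8
Op 4 cut(0, 5): punch at orig (12,5); cuts so far [(12, 5)]; region rows[12,16) x cols[0,8) = 4x8
Op 5 cut(2, 2): punch at orig (14,2); cuts so far [(12, 5), (14, 2)]; region rows[12,16) x cols[0,8) = 4x8
Op 6 cut(2, 0): punch at orig (14,0); cuts so far [(12, 5), (14, 0), (14, 2)]; region rows[12,16) x cols[0,8) = 4x8
Op 7 cut(1, 7): punch at orig (13,7); cuts so far [(12, 5), (13, 7), (14, 0), (14, 2)]; region rows[12,16) x cols[0,8) = 4x8
Unfold 1 (reflect across h@12): 8 holes -> [(9, 0), (9, 2), (10, 7), (11, 5), (12, 5), (13, 7), (14, 0), (14, 2)]
Unfold 2 (reflect across v@8): 16 holes -> [(9, 0), (9, 2), (9, 13), (9, 15), (10, 7), (10, 8), (11, 5), (11, 10), (12, 5), (12, 10), (13, 7), (13, 8), (14, 0), (14, 2), (14, 13), (14, 15)]
Unfold 3 (reflect across h@8): 32 holes -> [(1, 0), (1, 2), (1, 13), (1, 15), (2, 7), (2, 8), (3, 5), (3, 10), (4, 5), (4, 10), (5, 7), (5, 8), (6, 0), (6, 2), (6, 13), (6, 15), (9, 0), (9, 2), (9, 13), (9, 15), (10, 7), (10, 8), (11, 5), (11, 10), (12, 5), (12, 10), (13, 7), (13, 8), (14, 0), (14, 2), (14, 13), (14, 15)]
Holes: [(1, 0), (1, 2), (1, 13), (1, 15), (2, 7), (2, 8), (3, 5), (3, 10), (4, 5), (4, 10), (5, 7), (5, 8), (6, 0), (6, 2), (6, 13), (6, 15), (9, 0), (9, 2), (9, 13), (9, 15), (10, 7), (10, 8), (11, 5), (11, 10), (12, 5), (12, 10), (13, 7), (13, 8), (14, 0), (14, 2), (14, 13), (14, 15)]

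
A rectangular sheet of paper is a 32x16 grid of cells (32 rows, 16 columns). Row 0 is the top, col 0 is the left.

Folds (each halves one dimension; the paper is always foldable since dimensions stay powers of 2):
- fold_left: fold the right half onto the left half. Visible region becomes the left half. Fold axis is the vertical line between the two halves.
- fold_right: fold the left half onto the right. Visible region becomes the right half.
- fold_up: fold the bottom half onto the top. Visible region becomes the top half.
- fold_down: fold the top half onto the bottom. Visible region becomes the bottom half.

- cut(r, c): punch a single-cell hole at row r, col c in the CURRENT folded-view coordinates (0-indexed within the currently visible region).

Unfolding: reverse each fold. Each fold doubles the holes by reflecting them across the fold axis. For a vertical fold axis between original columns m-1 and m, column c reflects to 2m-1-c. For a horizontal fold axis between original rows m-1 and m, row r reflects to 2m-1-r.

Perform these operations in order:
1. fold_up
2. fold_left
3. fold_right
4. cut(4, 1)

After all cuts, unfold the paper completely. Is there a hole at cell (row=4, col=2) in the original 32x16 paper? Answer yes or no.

Op 1 fold_up: fold axis h@16; visible region now rows[0,16) x cols[0,16) = 16x16
Op 2 fold_left: fold axis v@8; visible region now rows[0,16) x cols[0,8) = 16x8
Op 3 fold_right: fold axis v@4; visible region now rows[0,16) x cols[4,8) = 16x4
Op 4 cut(4, 1): punch at orig (4,5); cuts so far [(4, 5)]; region rows[0,16) x cols[4,8) = 16x4
Unfold 1 (reflect across v@4): 2 holes -> [(4, 2), (4, 5)]
Unfold 2 (reflect across v@8): 4 holes -> [(4, 2), (4, 5), (4, 10), (4, 13)]
Unfold 3 (reflect across h@16): 8 holes -> [(4, 2), (4, 5), (4, 10), (4, 13), (27, 2), (27, 5), (27, 10), (27, 13)]
Holes: [(4, 2), (4, 5), (4, 10), (4, 13), (27, 2), (27, 5), (27, 10), (27, 13)]

Answer: yes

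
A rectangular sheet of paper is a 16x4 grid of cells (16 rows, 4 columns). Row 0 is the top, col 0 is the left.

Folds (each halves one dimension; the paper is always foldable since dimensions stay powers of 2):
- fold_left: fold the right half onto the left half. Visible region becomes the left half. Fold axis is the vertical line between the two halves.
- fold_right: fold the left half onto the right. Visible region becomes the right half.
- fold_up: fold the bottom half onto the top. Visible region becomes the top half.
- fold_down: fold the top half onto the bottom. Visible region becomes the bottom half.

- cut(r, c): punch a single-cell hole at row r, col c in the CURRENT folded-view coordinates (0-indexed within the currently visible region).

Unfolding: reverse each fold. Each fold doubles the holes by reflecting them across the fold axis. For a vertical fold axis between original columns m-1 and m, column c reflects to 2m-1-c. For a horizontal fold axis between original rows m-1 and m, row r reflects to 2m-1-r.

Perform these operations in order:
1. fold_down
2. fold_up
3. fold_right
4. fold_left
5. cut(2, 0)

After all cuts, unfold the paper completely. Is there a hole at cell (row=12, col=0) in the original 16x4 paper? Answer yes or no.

Answer: no

Derivation:
Op 1 fold_down: fold axis h@8; visible region now rows[8,16) x cols[0,4) = 8x4
Op 2 fold_up: fold axis h@12; visible region now rows[8,12) x cols[0,4) = 4x4
Op 3 fold_right: fold axis v@2; visible region now rows[8,12) x cols[2,4) = 4x2
Op 4 fold_left: fold axis v@3; visible region now rows[8,12) x cols[2,3) = 4x1
Op 5 cut(2, 0): punch at orig (10,2); cuts so far [(10, 2)]; region rows[8,12) x cols[2,3) = 4x1
Unfold 1 (reflect across v@3): 2 holes -> [(10, 2), (10, 3)]
Unfold 2 (reflect across v@2): 4 holes -> [(10, 0), (10, 1), (10, 2), (10, 3)]
Unfold 3 (reflect across h@12): 8 holes -> [(10, 0), (10, 1), (10, 2), (10, 3), (13, 0), (13, 1), (13, 2), (13, 3)]
Unfold 4 (reflect across h@8): 16 holes -> [(2, 0), (2, 1), (2, 2), (2, 3), (5, 0), (5, 1), (5, 2), (5, 3), (10, 0), (10, 1), (10, 2), (10, 3), (13, 0), (13, 1), (13, 2), (13, 3)]
Holes: [(2, 0), (2, 1), (2, 2), (2, 3), (5, 0), (5, 1), (5, 2), (5, 3), (10, 0), (10, 1), (10, 2), (10, 3), (13, 0), (13, 1), (13, 2), (13, 3)]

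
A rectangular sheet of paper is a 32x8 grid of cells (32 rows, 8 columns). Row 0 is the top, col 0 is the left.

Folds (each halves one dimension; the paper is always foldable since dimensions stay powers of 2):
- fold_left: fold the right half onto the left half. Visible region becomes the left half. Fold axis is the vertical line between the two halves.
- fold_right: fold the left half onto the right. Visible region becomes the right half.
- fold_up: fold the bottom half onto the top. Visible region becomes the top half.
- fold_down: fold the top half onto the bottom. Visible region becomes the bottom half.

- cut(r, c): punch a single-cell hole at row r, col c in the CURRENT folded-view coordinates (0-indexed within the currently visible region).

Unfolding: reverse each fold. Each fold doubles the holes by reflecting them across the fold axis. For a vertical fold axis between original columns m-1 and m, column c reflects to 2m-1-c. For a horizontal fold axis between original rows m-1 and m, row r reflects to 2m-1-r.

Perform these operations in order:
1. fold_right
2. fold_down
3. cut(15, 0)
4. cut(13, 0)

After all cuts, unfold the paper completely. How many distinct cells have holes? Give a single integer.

Answer: 8

Derivation:
Op 1 fold_right: fold axis v@4; visible region now rows[0,32) x cols[4,8) = 32x4
Op 2 fold_down: fold axis h@16; visible region now rows[16,32) x cols[4,8) = 16x4
Op 3 cut(15, 0): punch at orig (31,4); cuts so far [(31, 4)]; region rows[16,32) x cols[4,8) = 16x4
Op 4 cut(13, 0): punch at orig (29,4); cuts so far [(29, 4), (31, 4)]; region rows[16,32) x cols[4,8) = 16x4
Unfold 1 (reflect across h@16): 4 holes -> [(0, 4), (2, 4), (29, 4), (31, 4)]
Unfold 2 (reflect across v@4): 8 holes -> [(0, 3), (0, 4), (2, 3), (2, 4), (29, 3), (29, 4), (31, 3), (31, 4)]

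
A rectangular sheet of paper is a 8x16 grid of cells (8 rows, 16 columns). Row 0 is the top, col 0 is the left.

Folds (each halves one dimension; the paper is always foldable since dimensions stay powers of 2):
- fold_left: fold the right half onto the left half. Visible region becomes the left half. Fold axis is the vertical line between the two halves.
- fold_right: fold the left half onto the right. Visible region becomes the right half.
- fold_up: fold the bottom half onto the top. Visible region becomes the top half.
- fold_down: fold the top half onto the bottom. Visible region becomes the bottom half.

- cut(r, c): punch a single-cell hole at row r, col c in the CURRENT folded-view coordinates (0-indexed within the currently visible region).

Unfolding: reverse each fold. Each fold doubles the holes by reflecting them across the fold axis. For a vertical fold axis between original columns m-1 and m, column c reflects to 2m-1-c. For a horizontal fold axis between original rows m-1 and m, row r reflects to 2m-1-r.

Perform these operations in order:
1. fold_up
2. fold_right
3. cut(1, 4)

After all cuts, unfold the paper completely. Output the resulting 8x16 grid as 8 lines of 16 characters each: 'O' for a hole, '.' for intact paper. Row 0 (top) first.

Answer: ................
...O........O...
................
................
................
................
...O........O...
................

Derivation:
Op 1 fold_up: fold axis h@4; visible region now rows[0,4) x cols[0,16) = 4x16
Op 2 fold_right: fold axis v@8; visible region now rows[0,4) x cols[8,16) = 4x8
Op 3 cut(1, 4): punch at orig (1,12); cuts so far [(1, 12)]; region rows[0,4) x cols[8,16) = 4x8
Unfold 1 (reflect across v@8): 2 holes -> [(1, 3), (1, 12)]
Unfold 2 (reflect across h@4): 4 holes -> [(1, 3), (1, 12), (6, 3), (6, 12)]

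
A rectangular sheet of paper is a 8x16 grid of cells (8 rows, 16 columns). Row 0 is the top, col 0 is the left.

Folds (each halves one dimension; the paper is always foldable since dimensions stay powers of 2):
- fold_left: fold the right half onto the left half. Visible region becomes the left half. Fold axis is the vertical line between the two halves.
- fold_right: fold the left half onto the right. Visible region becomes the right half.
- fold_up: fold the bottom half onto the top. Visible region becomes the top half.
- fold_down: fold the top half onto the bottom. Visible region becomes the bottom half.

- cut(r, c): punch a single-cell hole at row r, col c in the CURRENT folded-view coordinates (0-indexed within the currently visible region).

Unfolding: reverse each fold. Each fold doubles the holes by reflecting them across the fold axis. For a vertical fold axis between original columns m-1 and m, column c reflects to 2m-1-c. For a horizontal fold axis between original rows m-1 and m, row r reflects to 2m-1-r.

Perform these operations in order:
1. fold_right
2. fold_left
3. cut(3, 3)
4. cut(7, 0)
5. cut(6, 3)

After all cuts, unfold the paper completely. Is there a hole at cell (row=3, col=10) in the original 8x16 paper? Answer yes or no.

Op 1 fold_right: fold axis v@8; visible region now rows[0,8) x cols[8,16) = 8x8
Op 2 fold_left: fold axis v@12; visible region now rows[0,8) x cols[8,12) = 8x4
Op 3 cut(3, 3): punch at orig (3,11); cuts so far [(3, 11)]; region rows[0,8) x cols[8,12) = 8x4
Op 4 cut(7, 0): punch at orig (7,8); cuts so far [(3, 11), (7, 8)]; region rows[0,8) x cols[8,12) = 8x4
Op 5 cut(6, 3): punch at orig (6,11); cuts so far [(3, 11), (6, 11), (7, 8)]; region rows[0,8) x cols[8,12) = 8x4
Unfold 1 (reflect across v@12): 6 holes -> [(3, 11), (3, 12), (6, 11), (6, 12), (7, 8), (7, 15)]
Unfold 2 (reflect across v@8): 12 holes -> [(3, 3), (3, 4), (3, 11), (3, 12), (6, 3), (6, 4), (6, 11), (6, 12), (7, 0), (7, 7), (7, 8), (7, 15)]
Holes: [(3, 3), (3, 4), (3, 11), (3, 12), (6, 3), (6, 4), (6, 11), (6, 12), (7, 0), (7, 7), (7, 8), (7, 15)]

Answer: no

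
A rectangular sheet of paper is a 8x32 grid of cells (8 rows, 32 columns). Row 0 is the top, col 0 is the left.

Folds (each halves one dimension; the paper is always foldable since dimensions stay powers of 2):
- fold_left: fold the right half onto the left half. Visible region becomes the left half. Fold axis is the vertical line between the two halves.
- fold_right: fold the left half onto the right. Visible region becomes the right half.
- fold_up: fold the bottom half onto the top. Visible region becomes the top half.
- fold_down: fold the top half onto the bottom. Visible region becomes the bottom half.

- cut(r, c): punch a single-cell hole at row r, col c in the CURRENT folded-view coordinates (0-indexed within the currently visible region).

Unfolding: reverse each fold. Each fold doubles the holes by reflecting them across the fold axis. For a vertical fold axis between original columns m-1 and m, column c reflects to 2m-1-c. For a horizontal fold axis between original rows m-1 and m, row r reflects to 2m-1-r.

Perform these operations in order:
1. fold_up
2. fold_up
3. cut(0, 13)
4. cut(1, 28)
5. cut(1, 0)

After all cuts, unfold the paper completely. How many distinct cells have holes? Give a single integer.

Op 1 fold_up: fold axis h@4; visible region now rows[0,4) x cols[0,32) = 4x32
Op 2 fold_up: fold axis h@2; visible region now rows[0,2) x cols[0,32) = 2x32
Op 3 cut(0, 13): punch at orig (0,13); cuts so far [(0, 13)]; region rows[0,2) x cols[0,32) = 2x32
Op 4 cut(1, 28): punch at orig (1,28); cuts so far [(0, 13), (1, 28)]; region rows[0,2) x cols[0,32) = 2x32
Op 5 cut(1, 0): punch at orig (1,0); cuts so far [(0, 13), (1, 0), (1, 28)]; region rows[0,2) x cols[0,32) = 2x32
Unfold 1 (reflect across h@2): 6 holes -> [(0, 13), (1, 0), (1, 28), (2, 0), (2, 28), (3, 13)]
Unfold 2 (reflect across h@4): 12 holes -> [(0, 13), (1, 0), (1, 28), (2, 0), (2, 28), (3, 13), (4, 13), (5, 0), (5, 28), (6, 0), (6, 28), (7, 13)]

Answer: 12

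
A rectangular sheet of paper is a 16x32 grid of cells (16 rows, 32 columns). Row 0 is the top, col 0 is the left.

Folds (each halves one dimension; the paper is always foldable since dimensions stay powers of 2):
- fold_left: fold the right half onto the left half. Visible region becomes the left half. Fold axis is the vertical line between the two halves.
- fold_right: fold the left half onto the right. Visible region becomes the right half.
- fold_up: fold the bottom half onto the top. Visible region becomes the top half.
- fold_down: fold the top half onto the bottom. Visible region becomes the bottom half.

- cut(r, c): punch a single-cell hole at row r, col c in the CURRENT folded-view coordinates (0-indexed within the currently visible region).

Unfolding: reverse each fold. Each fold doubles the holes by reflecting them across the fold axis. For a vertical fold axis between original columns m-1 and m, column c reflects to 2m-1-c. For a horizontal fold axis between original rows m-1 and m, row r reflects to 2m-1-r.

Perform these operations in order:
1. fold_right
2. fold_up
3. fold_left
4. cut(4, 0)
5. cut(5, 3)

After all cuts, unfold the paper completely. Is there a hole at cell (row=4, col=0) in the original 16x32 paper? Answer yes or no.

Answer: yes

Derivation:
Op 1 fold_right: fold axis v@16; visible region now rows[0,16) x cols[16,32) = 16x16
Op 2 fold_up: fold axis h@8; visible region now rows[0,8) x cols[16,32) = 8x16
Op 3 fold_left: fold axis v@24; visible region now rows[0,8) x cols[16,24) = 8x8
Op 4 cut(4, 0): punch at orig (4,16); cuts so far [(4, 16)]; region rows[0,8) x cols[16,24) = 8x8
Op 5 cut(5, 3): punch at orig (5,19); cuts so far [(4, 16), (5, 19)]; region rows[0,8) x cols[16,24) = 8x8
Unfold 1 (reflect across v@24): 4 holes -> [(4, 16), (4, 31), (5, 19), (5, 28)]
Unfold 2 (reflect across h@8): 8 holes -> [(4, 16), (4, 31), (5, 19), (5, 28), (10, 19), (10, 28), (11, 16), (11, 31)]
Unfold 3 (reflect across v@16): 16 holes -> [(4, 0), (4, 15), (4, 16), (4, 31), (5, 3), (5, 12), (5, 19), (5, 28), (10, 3), (10, 12), (10, 19), (10, 28), (11, 0), (11, 15), (11, 16), (11, 31)]
Holes: [(4, 0), (4, 15), (4, 16), (4, 31), (5, 3), (5, 12), (5, 19), (5, 28), (10, 3), (10, 12), (10, 19), (10, 28), (11, 0), (11, 15), (11, 16), (11, 31)]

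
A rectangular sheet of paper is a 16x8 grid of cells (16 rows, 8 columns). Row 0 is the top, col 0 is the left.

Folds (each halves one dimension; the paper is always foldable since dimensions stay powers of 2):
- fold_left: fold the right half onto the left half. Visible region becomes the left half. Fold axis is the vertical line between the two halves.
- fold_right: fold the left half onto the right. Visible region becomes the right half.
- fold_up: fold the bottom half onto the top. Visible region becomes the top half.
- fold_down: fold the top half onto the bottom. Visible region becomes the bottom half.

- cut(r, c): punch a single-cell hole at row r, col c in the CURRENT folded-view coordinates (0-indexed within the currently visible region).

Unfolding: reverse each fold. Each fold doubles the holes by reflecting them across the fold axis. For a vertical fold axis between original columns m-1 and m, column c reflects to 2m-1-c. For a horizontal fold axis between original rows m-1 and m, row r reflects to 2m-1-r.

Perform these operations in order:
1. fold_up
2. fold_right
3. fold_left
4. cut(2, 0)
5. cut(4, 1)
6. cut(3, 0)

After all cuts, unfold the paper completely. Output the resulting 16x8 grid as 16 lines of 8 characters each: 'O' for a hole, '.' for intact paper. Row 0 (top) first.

Op 1 fold_up: fold axis h@8; visible region now rows[0,8) x cols[0,8) = 8x8
Op 2 fold_right: fold axis v@4; visible region now rows[0,8) x cols[4,8) = 8x4
Op 3 fold_left: fold axis v@6; visible region now rows[0,8) x cols[4,6) = 8x2
Op 4 cut(2, 0): punch at orig (2,4); cuts so far [(2, 4)]; region rows[0,8) x cols[4,6) = 8x2
Op 5 cut(4, 1): punch at orig (4,5); cuts so far [(2, 4), (4, 5)]; region rows[0,8) x cols[4,6) = 8x2
Op 6 cut(3, 0): punch at orig (3,4); cuts so far [(2, 4), (3, 4), (4, 5)]; region rows[0,8) x cols[4,6) = 8x2
Unfold 1 (reflect across v@6): 6 holes -> [(2, 4), (2, 7), (3, 4), (3, 7), (4, 5), (4, 6)]
Unfold 2 (reflect across v@4): 12 holes -> [(2, 0), (2, 3), (2, 4), (2, 7), (3, 0), (3, 3), (3, 4), (3, 7), (4, 1), (4, 2), (4, 5), (4, 6)]
Unfold 3 (reflect across h@8): 24 holes -> [(2, 0), (2, 3), (2, 4), (2, 7), (3, 0), (3, 3), (3, 4), (3, 7), (4, 1), (4, 2), (4, 5), (4, 6), (11, 1), (11, 2), (11, 5), (11, 6), (12, 0), (12, 3), (12, 4), (12, 7), (13, 0), (13, 3), (13, 4), (13, 7)]

Answer: ........
........
O..OO..O
O..OO..O
.OO..OO.
........
........
........
........
........
........
.OO..OO.
O..OO..O
O..OO..O
........
........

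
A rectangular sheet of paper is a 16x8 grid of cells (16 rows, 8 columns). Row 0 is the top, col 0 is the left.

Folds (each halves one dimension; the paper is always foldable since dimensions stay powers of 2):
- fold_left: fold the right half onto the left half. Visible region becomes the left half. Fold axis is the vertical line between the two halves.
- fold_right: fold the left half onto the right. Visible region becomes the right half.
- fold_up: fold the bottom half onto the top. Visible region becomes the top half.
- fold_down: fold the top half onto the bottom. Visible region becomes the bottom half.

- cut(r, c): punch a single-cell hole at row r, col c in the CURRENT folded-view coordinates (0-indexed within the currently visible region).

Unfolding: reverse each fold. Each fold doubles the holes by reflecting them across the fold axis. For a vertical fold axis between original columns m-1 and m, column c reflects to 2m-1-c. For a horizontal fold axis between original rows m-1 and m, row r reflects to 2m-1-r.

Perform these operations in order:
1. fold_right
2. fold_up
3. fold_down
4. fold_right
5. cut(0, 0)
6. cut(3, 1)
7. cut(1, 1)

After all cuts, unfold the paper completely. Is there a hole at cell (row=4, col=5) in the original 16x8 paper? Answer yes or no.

Answer: yes

Derivation:
Op 1 fold_right: fold axis v@4; visible region now rows[0,16) x cols[4,8) = 16x4
Op 2 fold_up: fold axis h@8; visible region now rows[0,8) x cols[4,8) = 8x4
Op 3 fold_down: fold axis h@4; visible region now rows[4,8) x cols[4,8) = 4x4
Op 4 fold_right: fold axis v@6; visible region now rows[4,8) x cols[6,8) = 4x2
Op 5 cut(0, 0): punch at orig (4,6); cuts so far [(4, 6)]; region rows[4,8) x cols[6,8) = 4x2
Op 6 cut(3, 1): punch at orig (7,7); cuts so far [(4, 6), (7, 7)]; region rows[4,8) x cols[6,8) = 4x2
Op 7 cut(1, 1): punch at orig (5,7); cuts so far [(4, 6), (5, 7), (7, 7)]; region rows[4,8) x cols[6,8) = 4x2
Unfold 1 (reflect across v@6): 6 holes -> [(4, 5), (4, 6), (5, 4), (5, 7), (7, 4), (7, 7)]
Unfold 2 (reflect across h@4): 12 holes -> [(0, 4), (0, 7), (2, 4), (2, 7), (3, 5), (3, 6), (4, 5), (4, 6), (5, 4), (5, 7), (7, 4), (7, 7)]
Unfold 3 (reflect across h@8): 24 holes -> [(0, 4), (0, 7), (2, 4), (2, 7), (3, 5), (3, 6), (4, 5), (4, 6), (5, 4), (5, 7), (7, 4), (7, 7), (8, 4), (8, 7), (10, 4), (10, 7), (11, 5), (11, 6), (12, 5), (12, 6), (13, 4), (13, 7), (15, 4), (15, 7)]
Unfold 4 (reflect across v@4): 48 holes -> [(0, 0), (0, 3), (0, 4), (0, 7), (2, 0), (2, 3), (2, 4), (2, 7), (3, 1), (3, 2), (3, 5), (3, 6), (4, 1), (4, 2), (4, 5), (4, 6), (5, 0), (5, 3), (5, 4), (5, 7), (7, 0), (7, 3), (7, 4), (7, 7), (8, 0), (8, 3), (8, 4), (8, 7), (10, 0), (10, 3), (10, 4), (10, 7), (11, 1), (11, 2), (11, 5), (11, 6), (12, 1), (12, 2), (12, 5), (12, 6), (13, 0), (13, 3), (13, 4), (13, 7), (15, 0), (15, 3), (15, 4), (15, 7)]
Holes: [(0, 0), (0, 3), (0, 4), (0, 7), (2, 0), (2, 3), (2, 4), (2, 7), (3, 1), (3, 2), (3, 5), (3, 6), (4, 1), (4, 2), (4, 5), (4, 6), (5, 0), (5, 3), (5, 4), (5, 7), (7, 0), (7, 3), (7, 4), (7, 7), (8, 0), (8, 3), (8, 4), (8, 7), (10, 0), (10, 3), (10, 4), (10, 7), (11, 1), (11, 2), (11, 5), (11, 6), (12, 1), (12, 2), (12, 5), (12, 6), (13, 0), (13, 3), (13, 4), (13, 7), (15, 0), (15, 3), (15, 4), (15, 7)]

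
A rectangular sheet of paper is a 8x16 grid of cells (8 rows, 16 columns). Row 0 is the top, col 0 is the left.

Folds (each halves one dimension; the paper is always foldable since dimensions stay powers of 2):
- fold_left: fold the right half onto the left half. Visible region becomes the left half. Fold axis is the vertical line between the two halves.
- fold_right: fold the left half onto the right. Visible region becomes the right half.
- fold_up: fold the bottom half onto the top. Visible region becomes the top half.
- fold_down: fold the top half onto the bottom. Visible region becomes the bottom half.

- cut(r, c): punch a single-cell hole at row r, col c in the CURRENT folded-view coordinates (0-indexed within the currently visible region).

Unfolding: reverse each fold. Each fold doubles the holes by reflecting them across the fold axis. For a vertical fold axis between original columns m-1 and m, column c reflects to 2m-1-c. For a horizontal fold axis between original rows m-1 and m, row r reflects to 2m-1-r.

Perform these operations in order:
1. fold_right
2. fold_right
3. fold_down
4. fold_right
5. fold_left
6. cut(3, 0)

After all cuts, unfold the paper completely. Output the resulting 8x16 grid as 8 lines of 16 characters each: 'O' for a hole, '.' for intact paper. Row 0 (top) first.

Answer: OOOOOOOOOOOOOOOO
................
................
................
................
................
................
OOOOOOOOOOOOOOOO

Derivation:
Op 1 fold_right: fold axis v@8; visible region now rows[0,8) x cols[8,16) = 8x8
Op 2 fold_right: fold axis v@12; visible region now rows[0,8) x cols[12,16) = 8x4
Op 3 fold_down: fold axis h@4; visible region now rows[4,8) x cols[12,16) = 4x4
Op 4 fold_right: fold axis v@14; visible region now rows[4,8) x cols[14,16) = 4x2
Op 5 fold_left: fold axis v@15; visible region now rows[4,8) x cols[14,15) = 4x1
Op 6 cut(3, 0): punch at orig (7,14); cuts so far [(7, 14)]; region rows[4,8) x cols[14,15) = 4x1
Unfold 1 (reflect across v@15): 2 holes -> [(7, 14), (7, 15)]
Unfold 2 (reflect across v@14): 4 holes -> [(7, 12), (7, 13), (7, 14), (7, 15)]
Unfold 3 (reflect across h@4): 8 holes -> [(0, 12), (0, 13), (0, 14), (0, 15), (7, 12), (7, 13), (7, 14), (7, 15)]
Unfold 4 (reflect across v@12): 16 holes -> [(0, 8), (0, 9), (0, 10), (0, 11), (0, 12), (0, 13), (0, 14), (0, 15), (7, 8), (7, 9), (7, 10), (7, 11), (7, 12), (7, 13), (7, 14), (7, 15)]
Unfold 5 (reflect across v@8): 32 holes -> [(0, 0), (0, 1), (0, 2), (0, 3), (0, 4), (0, 5), (0, 6), (0, 7), (0, 8), (0, 9), (0, 10), (0, 11), (0, 12), (0, 13), (0, 14), (0, 15), (7, 0), (7, 1), (7, 2), (7, 3), (7, 4), (7, 5), (7, 6), (7, 7), (7, 8), (7, 9), (7, 10), (7, 11), (7, 12), (7, 13), (7, 14), (7, 15)]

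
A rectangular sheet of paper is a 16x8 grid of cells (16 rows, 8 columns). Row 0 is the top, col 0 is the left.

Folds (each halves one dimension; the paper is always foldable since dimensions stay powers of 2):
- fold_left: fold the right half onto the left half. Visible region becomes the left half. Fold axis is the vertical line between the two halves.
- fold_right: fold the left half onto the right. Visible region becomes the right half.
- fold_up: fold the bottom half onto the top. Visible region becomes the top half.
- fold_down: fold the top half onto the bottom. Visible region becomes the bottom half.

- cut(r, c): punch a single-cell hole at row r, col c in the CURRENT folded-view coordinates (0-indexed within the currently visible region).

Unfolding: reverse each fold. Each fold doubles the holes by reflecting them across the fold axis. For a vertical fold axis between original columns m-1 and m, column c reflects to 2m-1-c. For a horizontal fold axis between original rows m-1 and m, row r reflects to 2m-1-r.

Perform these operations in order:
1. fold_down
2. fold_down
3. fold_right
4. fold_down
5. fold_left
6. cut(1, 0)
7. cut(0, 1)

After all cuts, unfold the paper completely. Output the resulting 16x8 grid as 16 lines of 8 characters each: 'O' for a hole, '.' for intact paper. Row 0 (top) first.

Op 1 fold_down: fold axis h@8; visible region now rows[8,16) x cols[0,8) = 8x8
Op 2 fold_down: fold axis h@12; visible region now rows[12,16) x cols[0,8) = 4x8
Op 3 fold_right: fold axis v@4; visible region now rows[12,16) x cols[4,8) = 4x4
Op 4 fold_down: fold axis h@14; visible region now rows[14,16) x cols[4,8) = 2x4
Op 5 fold_left: fold axis v@6; visible region now rows[14,16) x cols[4,6) = 2x2
Op 6 cut(1, 0): punch at orig (15,4); cuts so far [(15, 4)]; region rows[14,16) x cols[4,6) = 2x2
Op 7 cut(0, 1): punch at orig (14,5); cuts so far [(14, 5), (15, 4)]; region rows[14,16) x cols[4,6) = 2x2
Unfold 1 (reflect across v@6): 4 holes -> [(14, 5), (14, 6), (15, 4), (15, 7)]
Unfold 2 (reflect across h@14): 8 holes -> [(12, 4), (12, 7), (13, 5), (13, 6), (14, 5), (14, 6), (15, 4), (15, 7)]
Unfold 3 (reflect across v@4): 16 holes -> [(12, 0), (12, 3), (12, 4), (12, 7), (13, 1), (13, 2), (13, 5), (13, 6), (14, 1), (14, 2), (14, 5), (14, 6), (15, 0), (15, 3), (15, 4), (15, 7)]
Unfold 4 (reflect across h@12): 32 holes -> [(8, 0), (8, 3), (8, 4), (8, 7), (9, 1), (9, 2), (9, 5), (9, 6), (10, 1), (10, 2), (10, 5), (10, 6), (11, 0), (11, 3), (11, 4), (11, 7), (12, 0), (12, 3), (12, 4), (12, 7), (13, 1), (13, 2), (13, 5), (13, 6), (14, 1), (14, 2), (14, 5), (14, 6), (15, 0), (15, 3), (15, 4), (15, 7)]
Unfold 5 (reflect across h@8): 64 holes -> [(0, 0), (0, 3), (0, 4), (0, 7), (1, 1), (1, 2), (1, 5), (1, 6), (2, 1), (2, 2), (2, 5), (2, 6), (3, 0), (3, 3), (3, 4), (3, 7), (4, 0), (4, 3), (4, 4), (4, 7), (5, 1), (5, 2), (5, 5), (5, 6), (6, 1), (6, 2), (6, 5), (6, 6), (7, 0), (7, 3), (7, 4), (7, 7), (8, 0), (8, 3), (8, 4), (8, 7), (9, 1), (9, 2), (9, 5), (9, 6), (10, 1), (10, 2), (10, 5), (10, 6), (11, 0), (11, 3), (11, 4), (11, 7), (12, 0), (12, 3), (12, 4), (12, 7), (13, 1), (13, 2), (13, 5), (13, 6), (14, 1), (14, 2), (14, 5), (14, 6), (15, 0), (15, 3), (15, 4), (15, 7)]

Answer: O..OO..O
.OO..OO.
.OO..OO.
O..OO..O
O..OO..O
.OO..OO.
.OO..OO.
O..OO..O
O..OO..O
.OO..OO.
.OO..OO.
O..OO..O
O..OO..O
.OO..OO.
.OO..OO.
O..OO..O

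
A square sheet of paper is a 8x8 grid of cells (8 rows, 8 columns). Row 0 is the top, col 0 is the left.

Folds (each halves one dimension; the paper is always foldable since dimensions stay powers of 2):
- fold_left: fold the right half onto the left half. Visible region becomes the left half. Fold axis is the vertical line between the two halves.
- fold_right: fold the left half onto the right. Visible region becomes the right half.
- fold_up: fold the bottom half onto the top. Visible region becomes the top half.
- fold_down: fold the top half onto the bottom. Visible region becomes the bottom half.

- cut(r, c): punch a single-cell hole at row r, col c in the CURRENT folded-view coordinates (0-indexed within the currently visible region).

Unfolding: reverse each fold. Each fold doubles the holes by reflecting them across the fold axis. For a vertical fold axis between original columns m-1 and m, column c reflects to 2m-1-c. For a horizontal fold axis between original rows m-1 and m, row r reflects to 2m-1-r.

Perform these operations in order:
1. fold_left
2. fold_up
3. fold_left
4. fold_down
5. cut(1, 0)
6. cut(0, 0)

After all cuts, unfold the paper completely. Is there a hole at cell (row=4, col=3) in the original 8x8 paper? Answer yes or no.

Answer: yes

Derivation:
Op 1 fold_left: fold axis v@4; visible region now rows[0,8) x cols[0,4) = 8x4
Op 2 fold_up: fold axis h@4; visible region now rows[0,4) x cols[0,4) = 4x4
Op 3 fold_left: fold axis v@2; visible region now rows[0,4) x cols[0,2) = 4x2
Op 4 fold_down: fold axis h@2; visible region now rows[2,4) x cols[0,2) = 2x2
Op 5 cut(1, 0): punch at orig (3,0); cuts so far [(3, 0)]; region rows[2,4) x cols[0,2) = 2x2
Op 6 cut(0, 0): punch at orig (2,0); cuts so far [(2, 0), (3, 0)]; region rows[2,4) x cols[0,2) = 2x2
Unfold 1 (reflect across h@2): 4 holes -> [(0, 0), (1, 0), (2, 0), (3, 0)]
Unfold 2 (reflect across v@2): 8 holes -> [(0, 0), (0, 3), (1, 0), (1, 3), (2, 0), (2, 3), (3, 0), (3, 3)]
Unfold 3 (reflect across h@4): 16 holes -> [(0, 0), (0, 3), (1, 0), (1, 3), (2, 0), (2, 3), (3, 0), (3, 3), (4, 0), (4, 3), (5, 0), (5, 3), (6, 0), (6, 3), (7, 0), (7, 3)]
Unfold 4 (reflect across v@4): 32 holes -> [(0, 0), (0, 3), (0, 4), (0, 7), (1, 0), (1, 3), (1, 4), (1, 7), (2, 0), (2, 3), (2, 4), (2, 7), (3, 0), (3, 3), (3, 4), (3, 7), (4, 0), (4, 3), (4, 4), (4, 7), (5, 0), (5, 3), (5, 4), (5, 7), (6, 0), (6, 3), (6, 4), (6, 7), (7, 0), (7, 3), (7, 4), (7, 7)]
Holes: [(0, 0), (0, 3), (0, 4), (0, 7), (1, 0), (1, 3), (1, 4), (1, 7), (2, 0), (2, 3), (2, 4), (2, 7), (3, 0), (3, 3), (3, 4), (3, 7), (4, 0), (4, 3), (4, 4), (4, 7), (5, 0), (5, 3), (5, 4), (5, 7), (6, 0), (6, 3), (6, 4), (6, 7), (7, 0), (7, 3), (7, 4), (7, 7)]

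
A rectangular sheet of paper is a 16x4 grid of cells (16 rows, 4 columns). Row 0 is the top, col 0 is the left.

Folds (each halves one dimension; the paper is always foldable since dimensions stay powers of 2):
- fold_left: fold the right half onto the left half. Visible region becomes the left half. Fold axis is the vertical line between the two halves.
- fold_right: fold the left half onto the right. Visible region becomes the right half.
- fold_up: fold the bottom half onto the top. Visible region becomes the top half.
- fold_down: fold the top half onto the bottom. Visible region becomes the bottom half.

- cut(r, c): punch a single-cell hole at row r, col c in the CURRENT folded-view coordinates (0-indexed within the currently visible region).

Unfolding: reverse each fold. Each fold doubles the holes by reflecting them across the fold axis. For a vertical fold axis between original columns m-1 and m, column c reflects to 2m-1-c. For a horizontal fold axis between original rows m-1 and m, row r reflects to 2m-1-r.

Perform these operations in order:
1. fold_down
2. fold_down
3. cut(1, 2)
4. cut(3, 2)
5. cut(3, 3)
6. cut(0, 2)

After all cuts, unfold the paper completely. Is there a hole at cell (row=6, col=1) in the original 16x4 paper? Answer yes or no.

Answer: no

Derivation:
Op 1 fold_down: fold axis h@8; visible region now rows[8,16) x cols[0,4) = 8x4
Op 2 fold_down: fold axis h@12; visible region now rows[12,16) x cols[0,4) = 4x4
Op 3 cut(1, 2): punch at orig (13,2); cuts so far [(13, 2)]; region rows[12,16) x cols[0,4) = 4x4
Op 4 cut(3, 2): punch at orig (15,2); cuts so far [(13, 2), (15, 2)]; region rows[12,16) x cols[0,4) = 4x4
Op 5 cut(3, 3): punch at orig (15,3); cuts so far [(13, 2), (15, 2), (15, 3)]; region rows[12,16) x cols[0,4) = 4x4
Op 6 cut(0, 2): punch at orig (12,2); cuts so far [(12, 2), (13, 2), (15, 2), (15, 3)]; region rows[12,16) x cols[0,4) = 4x4
Unfold 1 (reflect across h@12): 8 holes -> [(8, 2), (8, 3), (10, 2), (11, 2), (12, 2), (13, 2), (15, 2), (15, 3)]
Unfold 2 (reflect across h@8): 16 holes -> [(0, 2), (0, 3), (2, 2), (3, 2), (4, 2), (5, 2), (7, 2), (7, 3), (8, 2), (8, 3), (10, 2), (11, 2), (12, 2), (13, 2), (15, 2), (15, 3)]
Holes: [(0, 2), (0, 3), (2, 2), (3, 2), (4, 2), (5, 2), (7, 2), (7, 3), (8, 2), (8, 3), (10, 2), (11, 2), (12, 2), (13, 2), (15, 2), (15, 3)]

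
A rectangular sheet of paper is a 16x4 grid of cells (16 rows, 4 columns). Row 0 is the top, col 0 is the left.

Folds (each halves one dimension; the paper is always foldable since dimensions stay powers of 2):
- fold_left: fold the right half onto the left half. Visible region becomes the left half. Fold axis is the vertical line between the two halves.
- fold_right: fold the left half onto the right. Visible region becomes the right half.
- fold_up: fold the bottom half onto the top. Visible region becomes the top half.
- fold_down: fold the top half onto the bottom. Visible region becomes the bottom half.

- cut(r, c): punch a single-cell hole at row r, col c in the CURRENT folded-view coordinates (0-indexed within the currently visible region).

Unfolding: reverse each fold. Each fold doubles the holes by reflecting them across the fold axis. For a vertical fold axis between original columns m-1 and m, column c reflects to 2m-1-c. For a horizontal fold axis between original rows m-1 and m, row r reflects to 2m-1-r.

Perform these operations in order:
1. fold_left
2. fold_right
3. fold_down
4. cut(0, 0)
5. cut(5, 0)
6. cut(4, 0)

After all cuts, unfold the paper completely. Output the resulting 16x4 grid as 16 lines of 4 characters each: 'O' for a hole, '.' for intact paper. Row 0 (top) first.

Answer: ....
....
OOOO
OOOO
....
....
....
OOOO
OOOO
....
....
....
OOOO
OOOO
....
....

Derivation:
Op 1 fold_left: fold axis v@2; visible region now rows[0,16) x cols[0,2) = 16x2
Op 2 fold_right: fold axis v@1; visible region now rows[0,16) x cols[1,2) = 16x1
Op 3 fold_down: fold axis h@8; visible region now rows[8,16) x cols[1,2) = 8x1
Op 4 cut(0, 0): punch at orig (8,1); cuts so far [(8, 1)]; region rows[8,16) x cols[1,2) = 8x1
Op 5 cut(5, 0): punch at orig (13,1); cuts so far [(8, 1), (13, 1)]; region rows[8,16) x cols[1,2) = 8x1
Op 6 cut(4, 0): punch at orig (12,1); cuts so far [(8, 1), (12, 1), (13, 1)]; region rows[8,16) x cols[1,2) = 8x1
Unfold 1 (reflect across h@8): 6 holes -> [(2, 1), (3, 1), (7, 1), (8, 1), (12, 1), (13, 1)]
Unfold 2 (reflect across v@1): 12 holes -> [(2, 0), (2, 1), (3, 0), (3, 1), (7, 0), (7, 1), (8, 0), (8, 1), (12, 0), (12, 1), (13, 0), (13, 1)]
Unfold 3 (reflect across v@2): 24 holes -> [(2, 0), (2, 1), (2, 2), (2, 3), (3, 0), (3, 1), (3, 2), (3, 3), (7, 0), (7, 1), (7, 2), (7, 3), (8, 0), (8, 1), (8, 2), (8, 3), (12, 0), (12, 1), (12, 2), (12, 3), (13, 0), (13, 1), (13, 2), (13, 3)]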